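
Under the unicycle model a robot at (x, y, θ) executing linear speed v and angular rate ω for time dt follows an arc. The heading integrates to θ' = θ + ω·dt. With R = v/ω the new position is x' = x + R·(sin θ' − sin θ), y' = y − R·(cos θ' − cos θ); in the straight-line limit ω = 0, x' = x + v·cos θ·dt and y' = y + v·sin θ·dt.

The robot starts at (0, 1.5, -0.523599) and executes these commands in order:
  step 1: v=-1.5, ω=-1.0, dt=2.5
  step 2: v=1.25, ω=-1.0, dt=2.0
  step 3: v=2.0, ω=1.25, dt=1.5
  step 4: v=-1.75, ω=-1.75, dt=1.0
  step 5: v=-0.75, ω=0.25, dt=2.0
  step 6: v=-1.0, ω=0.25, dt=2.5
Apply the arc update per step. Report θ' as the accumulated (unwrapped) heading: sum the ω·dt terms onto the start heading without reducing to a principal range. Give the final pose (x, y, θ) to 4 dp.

step 1: θ'=-3.0236 (R=1.5000) → pose (0.5734, 4.2886, -3.0236)
step 2: θ'=-5.0236 (R=-1.2500) → pose (-0.7637, 5.9127, -5.0236)
step 3: θ'=-3.1486 (R=1.6000) → pose (-2.2756, 8.0026, -3.1486)
step 4: θ'=-4.8986 (R=1.0000) → pose (-1.2999, 6.8175, -4.8986)
step 5: θ'=-4.3986 (R=-3.0000) → pose (-1.2053, 5.3361, -4.3986)
step 6: θ'=-3.7736 (R=-4.0000) → pose (0.2363, 3.3433, -3.7736)

(0.2363, 3.3433, -3.7736)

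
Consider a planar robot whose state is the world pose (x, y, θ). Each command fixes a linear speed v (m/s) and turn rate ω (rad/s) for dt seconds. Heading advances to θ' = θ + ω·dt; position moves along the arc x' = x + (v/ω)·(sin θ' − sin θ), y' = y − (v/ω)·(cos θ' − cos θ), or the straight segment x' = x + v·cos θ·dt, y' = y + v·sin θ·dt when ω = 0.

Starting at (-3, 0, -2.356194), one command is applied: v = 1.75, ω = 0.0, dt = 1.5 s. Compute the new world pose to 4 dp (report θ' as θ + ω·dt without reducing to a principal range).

θ' = -2.3562 + 0.0·1.5 = -2.3562
ω = 0 → straight: x' = -3 + 1.75·cos(-2.3562)·1.5 = -4.8562
y' = 0 + 1.75·sin(-2.3562)·1.5 = -1.8562

(-4.8562, -1.8562, -2.3562)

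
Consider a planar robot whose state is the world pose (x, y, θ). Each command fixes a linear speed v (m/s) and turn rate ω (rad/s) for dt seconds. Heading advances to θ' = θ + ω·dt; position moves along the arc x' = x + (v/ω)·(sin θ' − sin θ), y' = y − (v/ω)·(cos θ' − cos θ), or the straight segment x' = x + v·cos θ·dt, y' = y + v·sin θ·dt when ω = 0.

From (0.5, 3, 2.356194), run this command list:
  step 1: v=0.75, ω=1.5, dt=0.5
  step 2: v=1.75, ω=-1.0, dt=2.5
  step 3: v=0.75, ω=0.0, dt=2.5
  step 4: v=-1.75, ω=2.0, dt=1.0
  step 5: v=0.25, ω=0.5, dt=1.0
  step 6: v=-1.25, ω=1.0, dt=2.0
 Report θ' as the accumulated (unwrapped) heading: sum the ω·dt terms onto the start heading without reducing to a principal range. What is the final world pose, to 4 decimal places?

step 1: θ'=3.1062 (R=0.5000) → pose (0.1641, 3.1461, 3.1062)
step 2: θ'=0.6062 (R=-1.7500) → pose (-0.7710, 6.3332, 0.6062)
step 3: θ'=0.6062 (straight) → pose (0.7699, 7.4015, 0.6062)
step 4: θ'=2.6062 (R=-0.8750) → pose (0.8221, 5.9298, 2.6062)
step 5: θ'=3.1062 (R=0.5000) → pose (0.5847, 5.9995, 3.1062)
step 6: θ'=5.1062 (R=-1.2500) → pose (1.7832, 7.7283, 5.1062)

(1.7832, 7.7283, 5.1062)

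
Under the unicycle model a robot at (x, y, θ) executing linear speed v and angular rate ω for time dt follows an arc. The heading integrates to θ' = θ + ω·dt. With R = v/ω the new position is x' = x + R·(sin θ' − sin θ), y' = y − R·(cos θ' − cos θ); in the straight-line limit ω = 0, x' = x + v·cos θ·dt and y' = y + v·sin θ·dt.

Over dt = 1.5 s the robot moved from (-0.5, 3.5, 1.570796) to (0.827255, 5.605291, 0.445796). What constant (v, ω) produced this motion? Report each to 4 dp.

v = 1.7500, ω = -0.7500

Δθ = 0.445796 − 1.570796 = -1.125000
ω = Δθ/dt = -1.125000/1.5 = -0.7500
R = −Δy/(cos θ' − cos θ) = -2.3333
v = R·ω = -2.3333·-0.7500 = 1.7500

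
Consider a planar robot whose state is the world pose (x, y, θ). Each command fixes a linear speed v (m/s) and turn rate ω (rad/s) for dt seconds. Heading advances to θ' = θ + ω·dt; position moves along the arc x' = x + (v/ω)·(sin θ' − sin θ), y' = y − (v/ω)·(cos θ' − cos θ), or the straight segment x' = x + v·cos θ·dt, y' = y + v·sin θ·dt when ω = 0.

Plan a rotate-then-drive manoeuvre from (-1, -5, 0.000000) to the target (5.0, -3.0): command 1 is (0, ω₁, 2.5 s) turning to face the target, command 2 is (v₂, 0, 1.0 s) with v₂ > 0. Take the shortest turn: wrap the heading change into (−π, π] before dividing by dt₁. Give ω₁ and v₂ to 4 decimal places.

ω₁ = 0.1287, v₂ = 6.3246

heading to target = atan2(-3−-5, 5−-1) = 0.3218
Δθ = wrap(0.3218 − 0.0000) = 0.3218; ω₁ = Δθ/dt₁ = 0.1287
distance = √((5−-1)² + (-3−-5)²) = 6.3246; v₂ = distance/dt₂ = 6.3246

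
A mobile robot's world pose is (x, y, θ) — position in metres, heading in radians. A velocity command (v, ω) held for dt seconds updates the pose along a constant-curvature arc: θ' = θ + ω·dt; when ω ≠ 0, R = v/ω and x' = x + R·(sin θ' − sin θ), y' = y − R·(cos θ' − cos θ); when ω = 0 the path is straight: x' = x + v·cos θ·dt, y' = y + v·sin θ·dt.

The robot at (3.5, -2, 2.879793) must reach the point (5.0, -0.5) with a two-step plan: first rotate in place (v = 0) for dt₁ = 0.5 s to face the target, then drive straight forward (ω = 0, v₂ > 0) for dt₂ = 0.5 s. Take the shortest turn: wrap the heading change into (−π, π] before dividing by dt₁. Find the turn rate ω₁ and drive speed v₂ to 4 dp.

heading to target = atan2(-0.5−-2, 5−3.5) = 0.7854
Δθ = wrap(0.7854 − 2.8798) = -2.0944; ω₁ = Δθ/dt₁ = -4.1888
distance = √((5−3.5)² + (-0.5−-2)²) = 2.1213; v₂ = distance/dt₂ = 4.2426

ω₁ = -4.1888, v₂ = 4.2426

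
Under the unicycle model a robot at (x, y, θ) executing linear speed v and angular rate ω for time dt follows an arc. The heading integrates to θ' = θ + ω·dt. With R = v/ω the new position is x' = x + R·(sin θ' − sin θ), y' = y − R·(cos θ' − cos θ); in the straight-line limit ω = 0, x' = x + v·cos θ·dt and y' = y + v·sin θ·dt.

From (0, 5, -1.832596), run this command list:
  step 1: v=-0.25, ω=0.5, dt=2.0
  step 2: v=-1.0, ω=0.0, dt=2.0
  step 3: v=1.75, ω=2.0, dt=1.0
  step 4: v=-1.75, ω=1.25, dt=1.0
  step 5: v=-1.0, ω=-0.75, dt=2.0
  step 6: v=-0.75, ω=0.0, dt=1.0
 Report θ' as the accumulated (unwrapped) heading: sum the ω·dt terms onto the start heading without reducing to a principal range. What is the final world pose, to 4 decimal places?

step 1: θ'=-0.8326 (R=-0.5000) → pose (-0.1131, 5.4659, -0.8326)
step 2: θ'=-0.8326 (straight) → pose (-1.4590, 6.9453, -0.8326)
step 3: θ'=1.1674 (R=0.8750) → pose (-0.0070, 7.1906, 1.1674)
step 4: θ'=2.4174 (R=-1.4000) → pose (0.3530, 5.5924, 2.4174)
step 5: θ'=0.9174 (R=1.3333) → pose (0.5284, 3.7832, 0.9174)
step 6: θ'=0.9174 (straight) → pose (0.0725, 3.1877, 0.9174)

(0.0725, 3.1877, 0.9174)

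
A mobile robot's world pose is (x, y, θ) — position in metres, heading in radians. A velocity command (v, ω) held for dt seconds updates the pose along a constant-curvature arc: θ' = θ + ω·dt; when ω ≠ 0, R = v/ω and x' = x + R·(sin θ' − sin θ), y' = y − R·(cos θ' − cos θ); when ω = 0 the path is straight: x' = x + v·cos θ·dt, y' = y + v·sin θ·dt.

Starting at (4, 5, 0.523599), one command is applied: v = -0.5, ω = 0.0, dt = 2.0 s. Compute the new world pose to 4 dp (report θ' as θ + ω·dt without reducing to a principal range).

(3.1340, 4.5000, 0.5236)

θ' = 0.5236 + 0.0·2.0 = 0.5236
ω = 0 → straight: x' = 4 + -0.5·cos(0.5236)·2.0 = 3.1340
y' = 5 + -0.5·sin(0.5236)·2.0 = 4.5000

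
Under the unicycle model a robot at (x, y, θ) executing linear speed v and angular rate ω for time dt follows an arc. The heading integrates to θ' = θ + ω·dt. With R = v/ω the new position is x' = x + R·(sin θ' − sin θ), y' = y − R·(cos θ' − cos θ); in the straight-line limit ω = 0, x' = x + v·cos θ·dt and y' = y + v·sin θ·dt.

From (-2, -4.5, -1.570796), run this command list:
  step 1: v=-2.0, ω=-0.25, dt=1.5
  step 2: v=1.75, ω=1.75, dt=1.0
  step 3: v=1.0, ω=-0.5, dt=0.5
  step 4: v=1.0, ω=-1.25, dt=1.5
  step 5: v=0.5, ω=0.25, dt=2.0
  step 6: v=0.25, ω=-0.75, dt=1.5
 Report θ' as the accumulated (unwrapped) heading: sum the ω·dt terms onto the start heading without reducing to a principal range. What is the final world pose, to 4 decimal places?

step 1: θ'=-1.9458 (R=8.0000) → pose (-1.4441, -1.5698, -1.9458)
step 2: θ'=-0.1958 (R=1.0000) → pose (-0.7081, -2.9170, -0.1958)
step 3: θ'=-0.4458 (R=-2.0000) → pose (-0.2348, -3.0742, -0.4458)
step 4: θ'=-2.3208 (R=-0.8000) → pose (0.0056, -4.3414, -2.3208)
step 5: θ'=-1.8208 (R=2.0000) → pose (-0.4689, -5.2098, -1.8208)
step 6: θ'=-2.9458 (R=-0.3333) → pose (-0.7270, -5.4543, -2.9458)

(-0.7270, -5.4543, -2.9458)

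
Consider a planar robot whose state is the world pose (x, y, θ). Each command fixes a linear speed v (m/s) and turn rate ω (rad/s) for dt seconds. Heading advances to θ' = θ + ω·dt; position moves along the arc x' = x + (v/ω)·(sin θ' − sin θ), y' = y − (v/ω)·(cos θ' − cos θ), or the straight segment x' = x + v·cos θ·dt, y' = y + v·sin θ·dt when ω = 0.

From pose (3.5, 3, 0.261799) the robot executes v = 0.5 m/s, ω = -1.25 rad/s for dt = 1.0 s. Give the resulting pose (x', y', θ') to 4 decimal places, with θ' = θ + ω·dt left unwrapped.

(3.9375, 2.8337, -0.9882)

θ' = 0.2618 + -1.25·1.0 = -0.9882
R = v/ω = 0.5/-1.25 = -0.4000
x' = 3.5 + -0.4000·(sin -0.9882 − sin 0.2618) = 3.9375
y' = 3 − -0.4000·(cos -0.9882 − cos 0.2618) = 2.8337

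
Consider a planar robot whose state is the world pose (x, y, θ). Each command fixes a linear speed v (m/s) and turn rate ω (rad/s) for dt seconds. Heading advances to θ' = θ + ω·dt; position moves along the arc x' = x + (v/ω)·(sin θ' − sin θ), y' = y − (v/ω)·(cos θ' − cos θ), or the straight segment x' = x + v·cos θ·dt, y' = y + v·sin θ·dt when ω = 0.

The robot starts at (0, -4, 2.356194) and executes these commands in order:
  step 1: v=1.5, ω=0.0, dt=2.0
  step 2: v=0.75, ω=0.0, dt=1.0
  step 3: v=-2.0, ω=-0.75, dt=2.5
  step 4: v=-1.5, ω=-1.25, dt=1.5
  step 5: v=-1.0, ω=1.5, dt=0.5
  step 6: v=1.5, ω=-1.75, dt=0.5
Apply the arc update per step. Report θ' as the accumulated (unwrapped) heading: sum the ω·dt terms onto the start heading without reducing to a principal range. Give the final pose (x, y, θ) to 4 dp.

(-4.9543, -4.9705, -1.5188)

step 1: θ'=2.3562 (straight) → pose (-2.1213, -1.8787, 2.3562)
step 2: θ'=2.3562 (straight) → pose (-2.6516, -1.3483, 2.3562)
step 3: θ'=0.4812 (R=2.6667) → pose (-3.3030, -5.5978, 0.4812)
step 4: θ'=-1.3938 (R=1.2000) → pose (-5.0397, -4.7454, -1.3938)
step 5: θ'=-0.6438 (R=-0.6667) → pose (-5.2958, -4.3295, -0.6438)
step 6: θ'=-1.5188 (R=-0.8571) → pose (-4.9543, -4.9705, -1.5188)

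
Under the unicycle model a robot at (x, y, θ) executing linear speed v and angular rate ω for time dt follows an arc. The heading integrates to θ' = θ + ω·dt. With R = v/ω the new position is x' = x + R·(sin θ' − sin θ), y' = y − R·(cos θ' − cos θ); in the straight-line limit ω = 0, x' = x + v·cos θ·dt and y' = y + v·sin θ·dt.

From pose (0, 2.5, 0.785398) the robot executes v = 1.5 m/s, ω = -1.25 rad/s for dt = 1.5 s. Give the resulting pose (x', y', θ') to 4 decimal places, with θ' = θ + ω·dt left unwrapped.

(1.9123, 2.2069, -1.0896)

θ' = 0.7854 + -1.25·1.5 = -1.0896
R = v/ω = 1.5/-1.25 = -1.2000
x' = 0 + -1.2000·(sin -1.0896 − sin 0.7854) = 1.9123
y' = 2.5 − -1.2000·(cos -1.0896 − cos 0.7854) = 2.2069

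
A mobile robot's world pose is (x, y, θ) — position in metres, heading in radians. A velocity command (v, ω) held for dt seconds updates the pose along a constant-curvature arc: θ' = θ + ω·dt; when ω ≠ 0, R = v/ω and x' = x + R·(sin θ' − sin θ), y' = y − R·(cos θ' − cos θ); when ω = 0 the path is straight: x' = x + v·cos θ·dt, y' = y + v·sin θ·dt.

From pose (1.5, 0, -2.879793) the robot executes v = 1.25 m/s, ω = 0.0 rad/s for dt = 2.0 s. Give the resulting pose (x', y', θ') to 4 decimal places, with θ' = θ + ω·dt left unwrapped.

(-0.9148, -0.6470, -2.8798)

θ' = -2.8798 + 0.0·2.0 = -2.8798
ω = 0 → straight: x' = 1.5 + 1.25·cos(-2.8798)·2.0 = -0.9148
y' = 0 + 1.25·sin(-2.8798)·2.0 = -0.6470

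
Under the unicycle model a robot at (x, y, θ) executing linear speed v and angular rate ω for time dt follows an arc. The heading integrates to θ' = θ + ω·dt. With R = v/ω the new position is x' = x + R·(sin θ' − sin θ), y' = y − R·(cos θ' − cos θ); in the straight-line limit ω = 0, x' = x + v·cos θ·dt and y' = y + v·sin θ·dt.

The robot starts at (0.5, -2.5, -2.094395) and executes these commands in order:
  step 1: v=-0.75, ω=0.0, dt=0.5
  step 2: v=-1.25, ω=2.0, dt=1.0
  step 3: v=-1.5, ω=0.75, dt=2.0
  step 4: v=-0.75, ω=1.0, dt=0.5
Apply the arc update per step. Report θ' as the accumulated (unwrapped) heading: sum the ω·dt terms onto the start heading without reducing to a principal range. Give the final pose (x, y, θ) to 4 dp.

step 1: θ'=-2.0944 (straight) → pose (0.6875, -2.1752, -2.0944)
step 2: θ'=-0.0944 (R=-0.6250) → pose (0.2051, -1.2405, -0.0944)
step 3: θ'=1.4056 (R=-2.0000) → pose (-1.9561, -2.9027, 1.4056)
step 4: θ'=1.9056 (R=-0.7500) → pose (-1.9247, -3.2725, 1.9056)

(-1.9247, -3.2725, 1.9056)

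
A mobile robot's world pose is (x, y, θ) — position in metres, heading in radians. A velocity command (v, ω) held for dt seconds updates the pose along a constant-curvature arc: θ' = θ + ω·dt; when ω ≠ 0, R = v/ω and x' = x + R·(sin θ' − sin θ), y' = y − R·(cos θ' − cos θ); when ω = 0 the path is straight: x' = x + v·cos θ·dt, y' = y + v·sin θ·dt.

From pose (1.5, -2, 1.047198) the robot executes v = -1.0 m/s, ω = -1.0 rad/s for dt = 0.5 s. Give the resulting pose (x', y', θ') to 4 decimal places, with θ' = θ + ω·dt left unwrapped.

θ' = 1.0472 + -1.0·0.5 = 0.5472
R = v/ω = -1.0/-1.0 = 1.0000
x' = 1.5 + 1.0000·(sin 0.5472 − sin 1.0472) = 1.1543
y' = -2 − 1.0000·(cos 0.5472 − cos 1.0472) = -2.3540

(1.1543, -2.3540, 0.5472)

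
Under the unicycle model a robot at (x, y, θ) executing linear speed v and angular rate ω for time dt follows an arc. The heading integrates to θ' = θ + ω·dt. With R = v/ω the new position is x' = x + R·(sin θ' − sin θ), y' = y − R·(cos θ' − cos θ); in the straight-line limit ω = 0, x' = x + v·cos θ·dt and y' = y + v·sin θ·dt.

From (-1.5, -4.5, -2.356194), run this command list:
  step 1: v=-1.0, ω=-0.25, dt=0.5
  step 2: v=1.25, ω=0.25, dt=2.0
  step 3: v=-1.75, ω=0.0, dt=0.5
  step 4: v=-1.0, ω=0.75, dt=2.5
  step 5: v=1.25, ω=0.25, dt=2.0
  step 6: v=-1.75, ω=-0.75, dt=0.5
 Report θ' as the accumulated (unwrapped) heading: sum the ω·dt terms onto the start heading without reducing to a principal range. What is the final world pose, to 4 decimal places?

step 1: θ'=-2.4812 (R=4.0000) → pose (-1.1253, -4.1694, -2.4812)
step 2: θ'=-1.9812 (R=5.0000) → pose (-2.6430, -6.1233, -1.9812)
step 3: θ'=-1.9812 (straight) → pose (-2.2938, -5.3210, -1.9812)
step 4: θ'=-0.1062 (R=-1.3333) → pose (-3.3751, -3.4632, -0.1062)
step 5: θ'=0.3938 (R=5.0000) → pose (-0.9266, -3.1086, 0.3938)
step 6: θ'=0.0188 (R=2.3333) → pose (-1.7781, -3.2868, 0.0188)

(-1.7781, -3.2868, 0.0188)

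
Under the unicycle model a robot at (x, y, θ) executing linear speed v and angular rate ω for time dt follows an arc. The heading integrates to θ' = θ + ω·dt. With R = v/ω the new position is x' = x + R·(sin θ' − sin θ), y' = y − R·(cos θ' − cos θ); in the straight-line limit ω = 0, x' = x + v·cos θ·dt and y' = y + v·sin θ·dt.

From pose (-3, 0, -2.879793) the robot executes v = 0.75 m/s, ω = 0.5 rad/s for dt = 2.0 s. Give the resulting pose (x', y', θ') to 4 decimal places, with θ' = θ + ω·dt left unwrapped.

(-4.0407, -0.9927, -1.8798)

θ' = -2.8798 + 0.5·2.0 = -1.8798
R = v/ω = 0.75/0.5 = 1.5000
x' = -3 + 1.5000·(sin -1.8798 − sin -2.8798) = -4.0407
y' = 0 − 1.5000·(cos -1.8798 − cos -2.8798) = -0.9927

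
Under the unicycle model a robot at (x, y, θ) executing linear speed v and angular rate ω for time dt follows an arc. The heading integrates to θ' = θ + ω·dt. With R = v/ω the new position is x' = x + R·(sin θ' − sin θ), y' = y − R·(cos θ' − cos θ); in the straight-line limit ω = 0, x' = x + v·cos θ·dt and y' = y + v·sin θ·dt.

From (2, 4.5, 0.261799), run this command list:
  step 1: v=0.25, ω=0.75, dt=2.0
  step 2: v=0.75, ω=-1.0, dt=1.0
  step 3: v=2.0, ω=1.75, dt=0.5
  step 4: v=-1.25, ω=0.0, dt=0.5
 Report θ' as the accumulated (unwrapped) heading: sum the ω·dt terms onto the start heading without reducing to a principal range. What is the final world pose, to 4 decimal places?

(2.8525, 5.8490, 1.6368)

step 1: θ'=1.7618 (R=0.3333) → pose (2.2410, 4.8853, 1.7618)
step 2: θ'=0.7618 (R=-0.7500) → pose (2.4597, 5.5703, 0.7618)
step 3: θ'=1.6368 (R=1.1429) → pose (2.8112, 6.4727, 1.6368)
step 4: θ'=1.6368 (straight) → pose (2.8525, 5.8490, 1.6368)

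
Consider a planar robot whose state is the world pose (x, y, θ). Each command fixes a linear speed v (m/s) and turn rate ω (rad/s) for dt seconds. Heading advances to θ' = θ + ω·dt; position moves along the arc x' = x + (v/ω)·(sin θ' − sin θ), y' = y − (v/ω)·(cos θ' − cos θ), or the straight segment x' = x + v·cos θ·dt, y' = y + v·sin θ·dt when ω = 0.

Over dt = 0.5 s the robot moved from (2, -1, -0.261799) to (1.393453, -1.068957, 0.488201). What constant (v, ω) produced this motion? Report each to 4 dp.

Δθ = 0.488201 − -0.261799 = 0.750000
ω = Δθ/dt = 0.750000/0.5 = 1.5000
R = Δx/(sin θ' − sin θ) = -0.8333
v = R·ω = -0.8333·1.5000 = -1.2500

v = -1.2500, ω = 1.5000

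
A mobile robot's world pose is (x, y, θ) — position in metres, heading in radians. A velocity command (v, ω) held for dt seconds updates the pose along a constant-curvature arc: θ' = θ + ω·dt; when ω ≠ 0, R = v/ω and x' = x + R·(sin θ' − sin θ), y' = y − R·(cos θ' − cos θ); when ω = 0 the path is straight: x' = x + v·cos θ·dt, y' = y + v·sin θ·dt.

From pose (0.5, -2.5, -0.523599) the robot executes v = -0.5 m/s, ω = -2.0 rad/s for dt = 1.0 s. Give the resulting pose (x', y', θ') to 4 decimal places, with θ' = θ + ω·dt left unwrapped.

(0.4801, -2.0797, -2.5236)

θ' = -0.5236 + -2.0·1.0 = -2.5236
R = v/ω = -0.5/-2.0 = 0.2500
x' = 0.5 + 0.2500·(sin -2.5236 − sin -0.5236) = 0.4801
y' = -2.5 − 0.2500·(cos -2.5236 − cos -0.5236) = -2.0797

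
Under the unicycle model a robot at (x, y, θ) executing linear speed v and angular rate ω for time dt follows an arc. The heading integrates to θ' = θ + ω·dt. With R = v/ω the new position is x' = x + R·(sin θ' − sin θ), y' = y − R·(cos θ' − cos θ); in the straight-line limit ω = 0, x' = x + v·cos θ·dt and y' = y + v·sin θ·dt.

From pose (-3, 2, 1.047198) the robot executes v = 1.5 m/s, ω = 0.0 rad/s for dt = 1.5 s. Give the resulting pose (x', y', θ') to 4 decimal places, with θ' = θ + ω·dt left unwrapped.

(-1.8750, 3.9486, 1.0472)

θ' = 1.0472 + 0.0·1.5 = 1.0472
ω = 0 → straight: x' = -3 + 1.5·cos(1.0472)·1.5 = -1.8750
y' = 2 + 1.5·sin(1.0472)·1.5 = 3.9486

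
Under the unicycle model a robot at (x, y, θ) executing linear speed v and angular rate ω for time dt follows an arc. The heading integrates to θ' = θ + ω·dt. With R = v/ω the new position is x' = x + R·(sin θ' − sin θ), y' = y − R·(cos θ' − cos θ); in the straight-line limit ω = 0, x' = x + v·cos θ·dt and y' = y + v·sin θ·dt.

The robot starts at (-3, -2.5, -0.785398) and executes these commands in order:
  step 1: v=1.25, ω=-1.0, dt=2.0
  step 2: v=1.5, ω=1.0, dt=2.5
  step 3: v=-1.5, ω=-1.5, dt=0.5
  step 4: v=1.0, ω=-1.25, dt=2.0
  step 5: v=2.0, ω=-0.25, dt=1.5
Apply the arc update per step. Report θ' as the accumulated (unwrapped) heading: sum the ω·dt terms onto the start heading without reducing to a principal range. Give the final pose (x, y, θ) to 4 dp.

step 1: θ'=-2.7854 (R=-1.2500) → pose (-3.4480, -4.5554, -2.7854)
step 2: θ'=-0.2854 (R=1.5000) → pose (-3.3472, -7.4006, -0.2854)
step 3: θ'=-1.0354 (R=1.0000) → pose (-3.9258, -6.9512, -1.0354)
step 4: θ'=-3.5354 (R=-0.8000) → pose (-4.9208, -8.0981, -3.5354)
step 5: θ'=-3.9104 (R=-8.0000) → pose (-7.4134, -6.4604, -3.9104)

(-7.4134, -6.4604, -3.9104)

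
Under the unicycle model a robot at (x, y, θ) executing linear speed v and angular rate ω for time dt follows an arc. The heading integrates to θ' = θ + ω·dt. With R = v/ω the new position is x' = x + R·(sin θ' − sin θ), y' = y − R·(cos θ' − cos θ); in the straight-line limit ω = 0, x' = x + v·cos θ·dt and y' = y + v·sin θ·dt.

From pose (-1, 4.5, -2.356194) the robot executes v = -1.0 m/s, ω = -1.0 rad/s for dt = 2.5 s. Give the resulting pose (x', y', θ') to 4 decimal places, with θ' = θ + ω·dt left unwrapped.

θ' = -2.3562 + -1.0·2.5 = -4.8562
R = v/ω = -1.0/-1.0 = 1.0000
x' = -1 + 1.0000·(sin -4.8562 − sin -2.3562) = 0.6968
y' = 4.5 − 1.0000·(cos -4.8562 − cos -2.3562) = 3.6496

(0.6968, 3.6496, -4.8562)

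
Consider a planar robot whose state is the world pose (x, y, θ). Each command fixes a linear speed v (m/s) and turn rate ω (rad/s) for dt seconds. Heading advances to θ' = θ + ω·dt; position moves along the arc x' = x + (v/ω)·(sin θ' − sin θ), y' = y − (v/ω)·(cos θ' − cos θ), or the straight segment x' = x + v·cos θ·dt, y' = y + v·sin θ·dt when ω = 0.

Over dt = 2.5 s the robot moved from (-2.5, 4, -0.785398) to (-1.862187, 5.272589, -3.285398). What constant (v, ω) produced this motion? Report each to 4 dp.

v = -0.7500, ω = -1.0000

Δθ = -3.285398 − -0.785398 = -2.500000
ω = Δθ/dt = -2.500000/2.5 = -1.0000
R = −Δy/(cos θ' − cos θ) = 0.7500
v = R·ω = 0.7500·-1.0000 = -0.7500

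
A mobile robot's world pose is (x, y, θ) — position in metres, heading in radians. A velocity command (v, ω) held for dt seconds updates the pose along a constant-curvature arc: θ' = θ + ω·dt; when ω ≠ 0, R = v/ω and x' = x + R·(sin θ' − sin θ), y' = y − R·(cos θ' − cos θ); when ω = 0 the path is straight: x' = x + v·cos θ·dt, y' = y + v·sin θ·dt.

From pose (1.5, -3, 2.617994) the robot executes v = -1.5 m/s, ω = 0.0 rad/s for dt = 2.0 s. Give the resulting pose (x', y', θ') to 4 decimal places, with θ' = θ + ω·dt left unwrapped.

(4.0981, -4.5000, 2.6180)

θ' = 2.6180 + 0.0·2.0 = 2.6180
ω = 0 → straight: x' = 1.5 + -1.5·cos(2.6180)·2.0 = 4.0981
y' = -3 + -1.5·sin(2.6180)·2.0 = -4.5000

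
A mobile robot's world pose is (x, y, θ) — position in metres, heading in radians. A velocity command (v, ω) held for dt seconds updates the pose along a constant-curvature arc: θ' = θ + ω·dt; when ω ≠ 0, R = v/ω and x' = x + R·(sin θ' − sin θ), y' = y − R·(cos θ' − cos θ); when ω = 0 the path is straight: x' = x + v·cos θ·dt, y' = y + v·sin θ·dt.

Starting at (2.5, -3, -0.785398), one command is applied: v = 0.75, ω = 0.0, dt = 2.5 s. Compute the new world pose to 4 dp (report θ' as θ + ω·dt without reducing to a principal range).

θ' = -0.7854 + 0.0·2.5 = -0.7854
ω = 0 → straight: x' = 2.5 + 0.75·cos(-0.7854)·2.5 = 3.8258
y' = -3 + 0.75·sin(-0.7854)·2.5 = -4.3258

(3.8258, -4.3258, -0.7854)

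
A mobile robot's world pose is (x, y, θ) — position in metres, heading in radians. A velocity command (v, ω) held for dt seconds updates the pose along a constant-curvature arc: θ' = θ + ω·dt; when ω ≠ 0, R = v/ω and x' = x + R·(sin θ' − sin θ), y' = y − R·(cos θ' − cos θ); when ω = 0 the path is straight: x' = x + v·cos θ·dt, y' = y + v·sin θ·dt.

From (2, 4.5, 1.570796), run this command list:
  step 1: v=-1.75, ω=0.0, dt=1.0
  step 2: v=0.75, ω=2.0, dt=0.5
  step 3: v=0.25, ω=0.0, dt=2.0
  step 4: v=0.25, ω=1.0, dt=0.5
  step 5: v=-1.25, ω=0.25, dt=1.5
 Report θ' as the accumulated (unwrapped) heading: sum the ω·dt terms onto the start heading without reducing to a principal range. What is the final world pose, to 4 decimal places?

(3.1408, 3.5918, 3.4458)

step 1: θ'=1.5708 (straight) → pose (2.0000, 2.7500, 1.5708)
step 2: θ'=2.5708 (R=0.3750) → pose (1.8276, 3.0656, 2.5708)
step 3: θ'=2.5708 (straight) → pose (1.4069, 3.3357, 2.5708)
step 4: θ'=3.0708 (R=0.2500) → pose (1.2895, 3.3747, 3.0708)
step 5: θ'=3.4458 (R=-5.0000) → pose (3.1408, 3.5918, 3.4458)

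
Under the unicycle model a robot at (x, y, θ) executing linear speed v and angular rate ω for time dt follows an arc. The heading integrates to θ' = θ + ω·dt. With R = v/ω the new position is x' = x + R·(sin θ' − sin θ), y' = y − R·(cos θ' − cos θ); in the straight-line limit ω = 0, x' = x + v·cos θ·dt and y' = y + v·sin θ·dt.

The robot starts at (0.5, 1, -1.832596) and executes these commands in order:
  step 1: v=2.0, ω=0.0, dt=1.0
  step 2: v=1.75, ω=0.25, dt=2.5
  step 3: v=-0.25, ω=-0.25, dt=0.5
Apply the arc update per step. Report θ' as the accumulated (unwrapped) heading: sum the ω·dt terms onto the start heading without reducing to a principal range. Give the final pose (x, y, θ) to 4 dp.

step 1: θ'=-1.8326 (straight) → pose (-0.0176, -0.9319, -1.8326)
step 2: θ'=-1.2076 (R=7.0000) → pose (0.2005, -5.2305, -1.2076)
step 3: θ'=-1.3326 (R=1.0000) → pose (0.1635, -5.1111, -1.3326)

(0.1635, -5.1111, -1.3326)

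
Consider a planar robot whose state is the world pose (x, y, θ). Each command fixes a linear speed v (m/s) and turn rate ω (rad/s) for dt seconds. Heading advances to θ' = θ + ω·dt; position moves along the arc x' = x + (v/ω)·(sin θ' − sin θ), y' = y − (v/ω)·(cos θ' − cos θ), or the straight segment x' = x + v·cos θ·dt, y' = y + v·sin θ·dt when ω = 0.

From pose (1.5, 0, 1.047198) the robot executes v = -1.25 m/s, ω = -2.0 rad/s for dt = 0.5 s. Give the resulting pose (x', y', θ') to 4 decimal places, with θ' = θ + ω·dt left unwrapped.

θ' = 1.0472 + -2.0·0.5 = 0.0472
R = v/ω = -1.25/-2.0 = 0.6250
x' = 1.5 + 0.6250·(sin 0.0472 − sin 1.0472) = 0.9882
y' = 0 − 0.6250·(cos 0.0472 − cos 1.0472) = -0.3118

(0.9882, -0.3118, 0.0472)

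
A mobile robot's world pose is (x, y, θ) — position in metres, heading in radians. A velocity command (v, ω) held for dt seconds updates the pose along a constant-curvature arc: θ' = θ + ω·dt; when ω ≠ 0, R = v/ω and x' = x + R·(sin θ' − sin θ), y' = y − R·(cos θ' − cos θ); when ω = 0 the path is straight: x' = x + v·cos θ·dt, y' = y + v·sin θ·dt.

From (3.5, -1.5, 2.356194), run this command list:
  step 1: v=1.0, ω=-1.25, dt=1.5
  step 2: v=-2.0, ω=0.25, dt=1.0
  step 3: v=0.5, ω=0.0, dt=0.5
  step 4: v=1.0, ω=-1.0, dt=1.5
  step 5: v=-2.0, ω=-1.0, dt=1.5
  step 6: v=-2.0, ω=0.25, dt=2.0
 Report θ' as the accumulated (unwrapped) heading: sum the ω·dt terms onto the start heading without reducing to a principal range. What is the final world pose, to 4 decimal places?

(5.1782, 5.0703, -1.7688)

step 1: θ'=0.4812 (R=-0.8000) → pose (3.6954, -0.2252, 0.4812)
step 2: θ'=0.7312 (R=-8.0000) → pose (2.0560, -1.3617, 0.7312)
step 3: θ'=0.7312 (straight) → pose (2.2421, -1.1947, 0.7312)
step 4: θ'=-0.7688 (R=-1.0000) → pose (3.6052, -1.2204, -0.7688)
step 5: θ'=-2.2688 (R=2.0000) → pose (3.4635, 1.5025, -2.2688)
step 6: θ'=-1.7688 (R=-8.0000) → pose (5.1782, 5.0703, -1.7688)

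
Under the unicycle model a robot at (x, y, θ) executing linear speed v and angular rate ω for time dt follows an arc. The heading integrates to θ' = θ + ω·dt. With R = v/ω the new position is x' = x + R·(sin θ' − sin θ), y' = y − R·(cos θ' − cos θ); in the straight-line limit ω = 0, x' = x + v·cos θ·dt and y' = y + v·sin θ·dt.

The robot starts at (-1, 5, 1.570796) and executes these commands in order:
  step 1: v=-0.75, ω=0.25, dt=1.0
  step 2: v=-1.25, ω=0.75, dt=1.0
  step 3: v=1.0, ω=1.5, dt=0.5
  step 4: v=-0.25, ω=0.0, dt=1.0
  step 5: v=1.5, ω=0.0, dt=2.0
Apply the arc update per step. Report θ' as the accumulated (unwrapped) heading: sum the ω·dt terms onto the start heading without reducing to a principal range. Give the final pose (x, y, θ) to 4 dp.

step 1: θ'=1.8208 (R=-3.0000) → pose (-0.9067, 4.2578, 1.8208)
step 2: θ'=2.5708 (R=-1.6667) → pose (-0.1924, 3.2677, 2.5708)
step 3: θ'=3.3208 (R=0.6667) → pose (-0.6714, 3.3627, 3.3208)
step 4: θ'=3.3208 (straight) → pose (-0.4254, 3.4072, 3.3208)
step 5: θ'=3.3208 (straight) → pose (-3.3774, 2.8725, 3.3208)

(-3.3774, 2.8725, 3.3208)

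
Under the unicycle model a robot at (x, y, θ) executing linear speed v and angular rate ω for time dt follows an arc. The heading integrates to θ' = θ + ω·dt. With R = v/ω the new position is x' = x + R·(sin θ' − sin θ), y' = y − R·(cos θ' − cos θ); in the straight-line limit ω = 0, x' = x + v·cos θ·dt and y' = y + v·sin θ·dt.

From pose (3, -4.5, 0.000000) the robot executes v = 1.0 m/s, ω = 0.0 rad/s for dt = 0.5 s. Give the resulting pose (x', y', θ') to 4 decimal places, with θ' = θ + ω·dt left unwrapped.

(3.5000, -4.5000, 0.0000)

θ' = 0.0000 + 0.0·0.5 = 0.0000
ω = 0 → straight: x' = 3 + 1.0·cos(0.0000)·0.5 = 3.5000
y' = -4.5 + 1.0·sin(0.0000)·0.5 = -4.5000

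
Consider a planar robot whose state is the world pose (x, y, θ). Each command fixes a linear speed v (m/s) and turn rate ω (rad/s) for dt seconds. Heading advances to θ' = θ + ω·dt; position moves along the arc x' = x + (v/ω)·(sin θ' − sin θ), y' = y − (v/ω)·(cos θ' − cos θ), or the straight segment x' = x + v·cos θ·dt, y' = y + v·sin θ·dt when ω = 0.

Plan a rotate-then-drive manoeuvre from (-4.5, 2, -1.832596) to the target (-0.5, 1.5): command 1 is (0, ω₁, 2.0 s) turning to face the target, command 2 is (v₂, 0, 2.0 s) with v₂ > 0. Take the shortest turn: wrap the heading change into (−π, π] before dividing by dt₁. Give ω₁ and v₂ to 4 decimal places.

heading to target = atan2(1.5−2, -0.5−-4.5) = -0.1244
Δθ = wrap(-0.1244 − -1.8326) = 1.7082; ω₁ = Δθ/dt₁ = 0.8541
distance = √((-0.5−-4.5)² + (1.5−2)²) = 4.0311; v₂ = distance/dt₂ = 2.0156

ω₁ = 0.8541, v₂ = 2.0156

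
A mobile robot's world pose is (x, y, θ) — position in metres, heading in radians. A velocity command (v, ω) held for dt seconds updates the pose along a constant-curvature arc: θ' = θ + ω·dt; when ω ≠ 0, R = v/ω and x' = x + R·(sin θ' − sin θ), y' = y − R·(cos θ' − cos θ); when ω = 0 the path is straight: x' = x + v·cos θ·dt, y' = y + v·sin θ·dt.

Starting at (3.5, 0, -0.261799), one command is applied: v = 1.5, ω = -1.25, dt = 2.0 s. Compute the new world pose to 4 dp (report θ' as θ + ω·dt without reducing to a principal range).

θ' = -0.2618 + -1.25·2.0 = -2.7618
R = v/ω = 1.5/-1.25 = -1.2000
x' = 3.5 + -1.2000·(sin -2.7618 − sin -0.2618) = 3.6343
y' = 0 − -1.2000·(cos -2.7618 − cos -0.2618) = -2.2736

(3.6343, -2.2736, -2.7618)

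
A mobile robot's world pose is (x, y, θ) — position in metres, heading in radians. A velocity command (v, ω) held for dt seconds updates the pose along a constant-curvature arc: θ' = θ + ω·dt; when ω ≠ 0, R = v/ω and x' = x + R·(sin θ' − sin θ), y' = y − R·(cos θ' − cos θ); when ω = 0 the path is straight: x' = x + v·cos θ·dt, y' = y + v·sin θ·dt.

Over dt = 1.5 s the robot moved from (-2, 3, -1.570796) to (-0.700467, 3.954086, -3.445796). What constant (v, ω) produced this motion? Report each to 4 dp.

Δθ = -3.445796 − -1.570796 = -1.875000
ω = Δθ/dt = -1.875000/1.5 = -1.2500
R = Δx/(sin θ' − sin θ) = 1.0000
v = R·ω = 1.0000·-1.2500 = -1.2500

v = -1.2500, ω = -1.2500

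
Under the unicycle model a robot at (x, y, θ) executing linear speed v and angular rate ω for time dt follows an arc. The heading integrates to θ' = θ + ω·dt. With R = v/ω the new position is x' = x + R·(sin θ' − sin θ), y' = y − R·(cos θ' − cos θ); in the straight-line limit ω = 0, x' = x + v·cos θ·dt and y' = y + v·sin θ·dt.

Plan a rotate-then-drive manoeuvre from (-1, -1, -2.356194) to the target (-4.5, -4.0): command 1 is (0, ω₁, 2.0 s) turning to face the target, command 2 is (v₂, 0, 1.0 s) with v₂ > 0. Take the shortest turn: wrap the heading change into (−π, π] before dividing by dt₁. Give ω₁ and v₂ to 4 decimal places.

ω₁ = -0.0384, v₂ = 4.6098

heading to target = atan2(-4−-1, -4.5−-1) = -2.4330
Δθ = wrap(-2.4330 − -2.3562) = -0.0768; ω₁ = Δθ/dt₁ = -0.0384
distance = √((-4.5−-1)² + (-4−-1)²) = 4.6098; v₂ = distance/dt₂ = 4.6098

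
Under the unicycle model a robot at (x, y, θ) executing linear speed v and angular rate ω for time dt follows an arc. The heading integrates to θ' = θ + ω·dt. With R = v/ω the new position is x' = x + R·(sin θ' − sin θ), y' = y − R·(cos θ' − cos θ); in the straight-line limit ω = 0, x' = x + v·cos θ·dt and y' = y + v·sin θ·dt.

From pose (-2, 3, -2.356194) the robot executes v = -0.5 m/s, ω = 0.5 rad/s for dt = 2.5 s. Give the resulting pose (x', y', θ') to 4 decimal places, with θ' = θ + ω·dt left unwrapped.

(-1.8131, 4.1552, -1.1062)

θ' = -2.3562 + 0.5·2.5 = -1.1062
R = v/ω = -0.5/0.5 = -1.0000
x' = -2 + -1.0000·(sin -1.1062 − sin -2.3562) = -1.8131
y' = 3 − -1.0000·(cos -1.1062 − cos -2.3562) = 4.1552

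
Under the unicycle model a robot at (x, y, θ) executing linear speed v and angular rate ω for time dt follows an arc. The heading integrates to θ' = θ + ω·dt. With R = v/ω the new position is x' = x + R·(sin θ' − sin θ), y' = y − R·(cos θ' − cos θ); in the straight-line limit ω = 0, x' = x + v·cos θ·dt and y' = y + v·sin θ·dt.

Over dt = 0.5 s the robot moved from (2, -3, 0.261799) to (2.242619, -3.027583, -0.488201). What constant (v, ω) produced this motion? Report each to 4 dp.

Δθ = -0.488201 − 0.261799 = -0.750000
ω = Δθ/dt = -0.750000/0.5 = -1.5000
R = Δx/(sin θ' − sin θ) = -0.3333
v = R·ω = -0.3333·-1.5000 = 0.5000

v = 0.5000, ω = -1.5000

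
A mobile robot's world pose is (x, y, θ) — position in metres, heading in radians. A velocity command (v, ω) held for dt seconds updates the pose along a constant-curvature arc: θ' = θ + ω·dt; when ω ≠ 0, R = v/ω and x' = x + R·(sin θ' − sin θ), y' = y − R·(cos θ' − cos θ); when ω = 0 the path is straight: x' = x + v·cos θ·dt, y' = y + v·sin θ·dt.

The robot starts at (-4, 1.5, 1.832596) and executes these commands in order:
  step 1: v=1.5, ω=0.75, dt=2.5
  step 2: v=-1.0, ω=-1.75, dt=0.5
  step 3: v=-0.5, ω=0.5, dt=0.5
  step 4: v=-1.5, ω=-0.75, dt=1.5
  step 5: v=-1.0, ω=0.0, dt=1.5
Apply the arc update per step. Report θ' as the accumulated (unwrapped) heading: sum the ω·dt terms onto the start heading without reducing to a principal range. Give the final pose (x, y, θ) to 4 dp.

step 1: θ'=3.7076 (R=2.0000) → pose (-7.0044, 2.6705, 3.7076)
step 2: θ'=2.8326 (R=0.5714) → pose (-6.5242, 2.7325, 2.8326)
step 3: θ'=3.0826 (R=-1.0000) → pose (-6.2790, 2.6869, 3.0826)
step 4: θ'=1.9576 (R=2.0000) → pose (-4.5447, 1.4448, 1.9576)
step 5: θ'=1.9576 (straight) → pose (-3.9789, 0.0556, 1.9576)

(-3.9789, 0.0556, 1.9576)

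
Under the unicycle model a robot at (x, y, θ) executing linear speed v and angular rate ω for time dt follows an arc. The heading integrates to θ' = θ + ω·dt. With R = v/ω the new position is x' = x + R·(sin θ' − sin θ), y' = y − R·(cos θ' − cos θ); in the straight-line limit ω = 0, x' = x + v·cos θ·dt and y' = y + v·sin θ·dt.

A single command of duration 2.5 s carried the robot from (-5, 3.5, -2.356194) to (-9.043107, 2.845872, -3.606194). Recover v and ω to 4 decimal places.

Δθ = -3.606194 − -2.356194 = -1.250000
ω = Δθ/dt = -1.250000/2.5 = -0.5000
R = Δx/(sin θ' − sin θ) = -3.5000
v = R·ω = -3.5000·-0.5000 = 1.7500

v = 1.7500, ω = -0.5000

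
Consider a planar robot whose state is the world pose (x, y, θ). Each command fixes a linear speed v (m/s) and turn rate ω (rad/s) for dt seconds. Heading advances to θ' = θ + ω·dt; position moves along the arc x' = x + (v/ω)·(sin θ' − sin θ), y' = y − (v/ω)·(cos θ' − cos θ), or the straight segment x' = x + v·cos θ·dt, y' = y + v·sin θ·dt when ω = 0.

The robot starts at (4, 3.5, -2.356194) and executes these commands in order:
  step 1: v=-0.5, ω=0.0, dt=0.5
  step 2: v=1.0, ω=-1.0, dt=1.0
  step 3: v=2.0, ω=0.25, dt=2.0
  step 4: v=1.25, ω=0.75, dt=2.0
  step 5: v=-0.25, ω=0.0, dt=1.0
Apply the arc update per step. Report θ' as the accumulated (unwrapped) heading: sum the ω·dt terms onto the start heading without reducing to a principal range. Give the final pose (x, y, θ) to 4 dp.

(-1.9117, 1.5568, -1.3562)

step 1: θ'=-2.3562 (straight) → pose (4.1768, 3.6768, -2.3562)
step 2: θ'=-3.3562 (R=-1.0000) → pose (3.2567, 3.4068, -3.3562)
step 3: θ'=-2.8562 (R=8.0000) → pose (-0.6993, 3.2667, -2.8562)
step 4: θ'=-1.3562 (R=1.6667) → pose (-1.8585, 1.3125, -1.3562)
step 5: θ'=-1.3562 (straight) → pose (-1.9117, 1.5568, -1.3562)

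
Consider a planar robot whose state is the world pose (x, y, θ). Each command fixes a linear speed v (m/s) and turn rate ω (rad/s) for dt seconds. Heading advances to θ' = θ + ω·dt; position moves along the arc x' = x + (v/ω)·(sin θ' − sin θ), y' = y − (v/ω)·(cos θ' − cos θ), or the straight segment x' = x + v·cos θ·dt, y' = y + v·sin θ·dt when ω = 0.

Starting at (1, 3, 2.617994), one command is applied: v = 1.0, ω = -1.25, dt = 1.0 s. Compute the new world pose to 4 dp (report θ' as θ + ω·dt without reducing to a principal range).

(0.6164, 3.8540, 1.3680)

θ' = 2.6180 + -1.25·1.0 = 1.3680
R = v/ω = 1.0/-1.25 = -0.8000
x' = 1 + -0.8000·(sin 1.3680 − sin 2.6180) = 0.6164
y' = 3 − -0.8000·(cos 1.3680 − cos 2.6180) = 3.8540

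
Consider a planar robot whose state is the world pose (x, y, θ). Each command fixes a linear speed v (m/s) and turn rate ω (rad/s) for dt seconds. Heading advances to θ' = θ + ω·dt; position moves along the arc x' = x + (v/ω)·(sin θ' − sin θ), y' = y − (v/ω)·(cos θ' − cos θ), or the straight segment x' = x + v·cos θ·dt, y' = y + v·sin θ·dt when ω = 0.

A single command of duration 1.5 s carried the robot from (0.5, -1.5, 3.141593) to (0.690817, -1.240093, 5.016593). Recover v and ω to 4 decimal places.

v = -0.2500, ω = 1.2500

Δθ = 5.016593 − 3.141593 = 1.875000
ω = Δθ/dt = 1.875000/1.5 = 1.2500
R = −Δy/(cos θ' − cos θ) = -0.2000
v = R·ω = -0.2000·1.2500 = -0.2500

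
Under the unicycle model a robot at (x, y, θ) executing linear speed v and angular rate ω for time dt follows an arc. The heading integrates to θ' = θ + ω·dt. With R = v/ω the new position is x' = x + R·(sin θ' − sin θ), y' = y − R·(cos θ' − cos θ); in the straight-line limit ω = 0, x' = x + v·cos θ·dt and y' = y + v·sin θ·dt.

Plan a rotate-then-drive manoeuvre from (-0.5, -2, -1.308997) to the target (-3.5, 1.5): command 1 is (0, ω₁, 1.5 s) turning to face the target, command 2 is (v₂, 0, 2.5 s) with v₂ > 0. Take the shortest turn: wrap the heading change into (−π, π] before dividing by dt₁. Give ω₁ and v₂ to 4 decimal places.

ω₁ = -1.7965, v₂ = 1.8439

heading to target = atan2(1.5−-2, -3.5−-0.5) = 2.2794
Δθ = wrap(2.2794 − -1.3090) = -2.6948; ω₁ = Δθ/dt₁ = -1.7965
distance = √((-3.5−-0.5)² + (1.5−-2)²) = 4.6098; v₂ = distance/dt₂ = 1.8439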